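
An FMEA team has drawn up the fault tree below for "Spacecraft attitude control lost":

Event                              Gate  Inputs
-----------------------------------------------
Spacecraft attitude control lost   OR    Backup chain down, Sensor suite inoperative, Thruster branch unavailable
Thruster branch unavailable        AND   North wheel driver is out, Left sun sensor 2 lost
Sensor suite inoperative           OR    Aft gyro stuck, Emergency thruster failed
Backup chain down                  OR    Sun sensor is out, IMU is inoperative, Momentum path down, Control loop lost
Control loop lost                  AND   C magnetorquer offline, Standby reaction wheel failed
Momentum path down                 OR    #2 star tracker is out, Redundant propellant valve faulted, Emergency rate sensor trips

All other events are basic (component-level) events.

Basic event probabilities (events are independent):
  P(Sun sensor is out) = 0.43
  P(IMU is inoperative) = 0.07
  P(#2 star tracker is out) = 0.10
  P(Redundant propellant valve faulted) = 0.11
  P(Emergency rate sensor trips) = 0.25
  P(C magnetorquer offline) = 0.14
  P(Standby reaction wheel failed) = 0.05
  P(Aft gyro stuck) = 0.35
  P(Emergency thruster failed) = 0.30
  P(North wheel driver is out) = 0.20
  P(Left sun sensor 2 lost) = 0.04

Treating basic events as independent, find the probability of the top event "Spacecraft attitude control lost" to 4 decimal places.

P(Momentum path down) [OR] = 1 − (1−0.10) × (1−0.11) × (1−0.25) = 0.399250
P(Control loop lost) [AND] = 0.14 × 0.05 = 0.007000
P(Backup chain down) [OR] = 1 − (1−0.43) × (1−0.07) × (1−0.399250) × (1−0.007000) = 0.683772
P(Sensor suite inoperative) [OR] = 1 − (1−0.35) × (1−0.30) = 0.545000
P(Thruster branch unavailable) [AND] = 0.20 × 0.04 = 0.008000
P(Spacecraft attitude control lost) [OR] = 1 − (1−0.683772) × (1−0.545000) × (1−0.008000) = 0.857267
Rounded to 4 decimal places: P(Spacecraft attitude control lost) ≈ 0.8573.

0.8573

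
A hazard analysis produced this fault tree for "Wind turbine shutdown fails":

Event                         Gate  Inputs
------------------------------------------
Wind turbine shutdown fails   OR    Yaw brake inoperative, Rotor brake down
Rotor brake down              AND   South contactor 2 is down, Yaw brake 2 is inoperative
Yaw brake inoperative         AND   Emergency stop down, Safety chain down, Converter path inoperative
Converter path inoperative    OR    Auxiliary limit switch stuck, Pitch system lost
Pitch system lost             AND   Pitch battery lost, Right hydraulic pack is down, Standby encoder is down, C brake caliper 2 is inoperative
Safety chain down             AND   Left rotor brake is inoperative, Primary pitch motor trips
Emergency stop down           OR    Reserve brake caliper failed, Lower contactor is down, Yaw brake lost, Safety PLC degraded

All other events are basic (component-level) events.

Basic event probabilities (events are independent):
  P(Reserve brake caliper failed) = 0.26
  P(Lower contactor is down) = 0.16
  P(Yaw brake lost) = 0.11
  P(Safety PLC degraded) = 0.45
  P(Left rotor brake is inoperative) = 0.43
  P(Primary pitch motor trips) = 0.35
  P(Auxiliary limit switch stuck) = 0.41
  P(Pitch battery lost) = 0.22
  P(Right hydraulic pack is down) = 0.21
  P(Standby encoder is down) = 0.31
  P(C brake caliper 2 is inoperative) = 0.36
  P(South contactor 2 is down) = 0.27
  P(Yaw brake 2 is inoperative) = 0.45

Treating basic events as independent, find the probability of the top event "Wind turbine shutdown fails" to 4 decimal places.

P(Emergency stop down) [OR] = 1 − (1−0.26) × (1−0.16) × (1−0.11) × (1−0.45) = 0.695727
P(Safety chain down) [AND] = 0.43 × 0.35 = 0.150500
P(Pitch system lost) [AND] = 0.22 × 0.21 × 0.31 × 0.36 = 0.005156
P(Converter path inoperative) [OR] = 1 − (1−0.41) × (1−0.005156) = 0.413042
P(Yaw brake inoperative) [AND] = 0.695727 × 0.150500 × 0.413042 = 0.043248
P(Rotor brake down) [AND] = 0.27 × 0.45 = 0.121500
P(Wind turbine shutdown fails) [OR] = 1 − (1−0.043248) × (1−0.121500) = 0.159493
Rounded to 4 decimal places: P(Wind turbine shutdown fails) ≈ 0.1595.

0.1595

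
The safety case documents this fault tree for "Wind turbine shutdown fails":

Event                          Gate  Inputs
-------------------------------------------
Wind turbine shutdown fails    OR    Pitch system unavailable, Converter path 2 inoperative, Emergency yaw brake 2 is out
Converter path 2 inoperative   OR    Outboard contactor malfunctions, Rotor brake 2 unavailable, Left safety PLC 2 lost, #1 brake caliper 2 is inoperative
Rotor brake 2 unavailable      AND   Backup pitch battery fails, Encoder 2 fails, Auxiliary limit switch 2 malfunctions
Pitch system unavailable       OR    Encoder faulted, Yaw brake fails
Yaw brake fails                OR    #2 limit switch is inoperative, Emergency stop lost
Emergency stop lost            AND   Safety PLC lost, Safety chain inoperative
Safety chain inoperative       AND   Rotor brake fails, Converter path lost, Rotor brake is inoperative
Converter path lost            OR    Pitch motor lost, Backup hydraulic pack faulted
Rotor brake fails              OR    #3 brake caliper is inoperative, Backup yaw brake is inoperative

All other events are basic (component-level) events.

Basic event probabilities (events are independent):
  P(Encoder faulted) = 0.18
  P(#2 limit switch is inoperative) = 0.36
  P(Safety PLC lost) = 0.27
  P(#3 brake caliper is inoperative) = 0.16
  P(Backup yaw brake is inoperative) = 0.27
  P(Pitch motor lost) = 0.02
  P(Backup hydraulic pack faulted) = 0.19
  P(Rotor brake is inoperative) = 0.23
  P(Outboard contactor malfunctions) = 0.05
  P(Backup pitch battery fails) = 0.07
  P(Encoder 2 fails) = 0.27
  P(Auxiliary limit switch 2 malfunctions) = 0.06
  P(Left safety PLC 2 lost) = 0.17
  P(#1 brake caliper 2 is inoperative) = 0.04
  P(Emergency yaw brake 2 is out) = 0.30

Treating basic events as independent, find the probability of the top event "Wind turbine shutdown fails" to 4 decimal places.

0.7236

P(Rotor brake fails) [OR] = 1 − (1−0.16) × (1−0.27) = 0.386800
P(Converter path lost) [OR] = 1 − (1−0.02) × (1−0.19) = 0.206200
P(Safety chain inoperative) [AND] = 0.386800 × 0.206200 × 0.23 = 0.018344
P(Emergency stop lost) [AND] = 0.27 × 0.018344 = 0.004953
P(Yaw brake fails) [OR] = 1 − (1−0.36) × (1−0.004953) = 0.363170
P(Pitch system unavailable) [OR] = 1 − (1−0.18) × (1−0.363170) = 0.477799
P(Rotor brake 2 unavailable) [AND] = 0.07 × 0.27 × 0.06 = 0.001134
P(Converter path 2 inoperative) [OR] = 1 − (1−0.05) × (1−0.001134) × (1−0.17) × (1−0.04) = 0.243898
P(Wind turbine shutdown fails) [OR] = 1 − (1−0.477799) × (1−0.243898) × (1−0.30) = 0.723614
Rounded to 4 decimal places: P(Wind turbine shutdown fails) ≈ 0.7236.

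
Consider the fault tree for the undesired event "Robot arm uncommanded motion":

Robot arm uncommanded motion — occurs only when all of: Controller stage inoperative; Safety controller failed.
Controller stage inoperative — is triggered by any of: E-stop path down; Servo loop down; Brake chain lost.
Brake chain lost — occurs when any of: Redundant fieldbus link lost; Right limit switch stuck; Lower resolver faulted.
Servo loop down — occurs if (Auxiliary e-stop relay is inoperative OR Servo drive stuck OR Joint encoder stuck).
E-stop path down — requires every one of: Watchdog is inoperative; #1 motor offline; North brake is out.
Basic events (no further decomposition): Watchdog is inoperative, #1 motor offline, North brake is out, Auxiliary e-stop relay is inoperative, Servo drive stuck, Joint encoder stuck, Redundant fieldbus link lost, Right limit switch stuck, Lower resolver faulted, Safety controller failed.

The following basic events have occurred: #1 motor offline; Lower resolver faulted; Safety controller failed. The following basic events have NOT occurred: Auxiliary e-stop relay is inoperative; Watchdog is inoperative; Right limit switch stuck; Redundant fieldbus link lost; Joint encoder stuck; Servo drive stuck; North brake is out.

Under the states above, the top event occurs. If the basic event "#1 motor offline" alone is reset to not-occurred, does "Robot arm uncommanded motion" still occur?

Yes

Counterfactual: set "#1 motor offline" to not occurred.
E-stop path down [AND]: Watchdog is inoperative=not, #1 motor offline=not, North brake is out=not → not all inputs occur → does not occur.
Servo loop down [OR]: Auxiliary e-stop relay is inoperative=not, Servo drive stuck=not, Joint encoder stuck=not → no input occurs → does not occur.
Brake chain lost [OR]: Redundant fieldbus link lost=not, Right limit switch stuck=not, Lower resolver faulted=occurs → at least one input occurs → occurs.
Controller stage inoperative [OR]: E-stop path down=not, Servo loop down=not, Brake chain lost=occurs → at least one input occurs → occurs.
Robot arm uncommanded motion [AND]: Controller stage inoperative=occurs, Safety controller failed=occurs → all inputs occur → occurs.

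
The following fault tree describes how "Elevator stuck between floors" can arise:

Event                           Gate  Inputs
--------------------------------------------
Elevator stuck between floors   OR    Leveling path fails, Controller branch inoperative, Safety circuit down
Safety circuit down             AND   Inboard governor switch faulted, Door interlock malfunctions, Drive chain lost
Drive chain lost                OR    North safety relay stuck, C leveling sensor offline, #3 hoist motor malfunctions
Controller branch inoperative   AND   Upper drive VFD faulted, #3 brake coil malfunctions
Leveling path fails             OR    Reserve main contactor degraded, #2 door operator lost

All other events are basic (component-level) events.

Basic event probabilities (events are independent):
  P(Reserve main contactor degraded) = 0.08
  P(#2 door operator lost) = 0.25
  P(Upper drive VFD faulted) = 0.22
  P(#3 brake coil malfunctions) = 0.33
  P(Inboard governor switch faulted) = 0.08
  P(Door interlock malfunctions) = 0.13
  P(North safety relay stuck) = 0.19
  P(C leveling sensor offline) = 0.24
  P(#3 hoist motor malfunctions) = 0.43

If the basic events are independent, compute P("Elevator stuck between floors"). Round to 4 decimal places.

P(Leveling path fails) [OR] = 1 − (1−0.08) × (1−0.25) = 0.310000
P(Controller branch inoperative) [AND] = 0.22 × 0.33 = 0.072600
P(Drive chain lost) [OR] = 1 − (1−0.19) × (1−0.24) × (1−0.43) = 0.649108
P(Safety circuit down) [AND] = 0.08 × 0.13 × 0.649108 = 0.006751
P(Elevator stuck between floors) [OR] = 1 − (1−0.310000) × (1−0.072600) × (1−0.006751) = 0.364414
Rounded to 4 decimal places: P(Elevator stuck between floors) ≈ 0.3644.

0.3644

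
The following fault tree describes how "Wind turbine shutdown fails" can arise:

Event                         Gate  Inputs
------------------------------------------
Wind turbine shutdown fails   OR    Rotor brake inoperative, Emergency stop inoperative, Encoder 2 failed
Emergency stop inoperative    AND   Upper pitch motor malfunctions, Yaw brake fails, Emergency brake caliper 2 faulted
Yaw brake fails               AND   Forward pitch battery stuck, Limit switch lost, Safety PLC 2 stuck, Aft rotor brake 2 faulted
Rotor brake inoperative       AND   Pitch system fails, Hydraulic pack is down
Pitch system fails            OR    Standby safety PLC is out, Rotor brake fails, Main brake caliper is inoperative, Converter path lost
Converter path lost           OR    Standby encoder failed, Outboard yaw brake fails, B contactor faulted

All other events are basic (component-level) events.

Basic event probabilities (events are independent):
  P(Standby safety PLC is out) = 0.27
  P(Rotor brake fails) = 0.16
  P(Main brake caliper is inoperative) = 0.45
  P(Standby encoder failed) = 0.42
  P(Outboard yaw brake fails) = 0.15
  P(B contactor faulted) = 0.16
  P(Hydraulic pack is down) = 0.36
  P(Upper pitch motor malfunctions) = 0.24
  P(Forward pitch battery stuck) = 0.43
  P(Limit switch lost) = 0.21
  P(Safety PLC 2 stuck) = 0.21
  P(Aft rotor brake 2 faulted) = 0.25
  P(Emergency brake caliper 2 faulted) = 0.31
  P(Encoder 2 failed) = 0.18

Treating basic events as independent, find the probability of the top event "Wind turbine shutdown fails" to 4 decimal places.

0.4342

P(Converter path lost) [OR] = 1 − (1−0.42) × (1−0.15) × (1−0.16) = 0.585880
P(Pitch system fails) [OR] = 1 − (1−0.27) × (1−0.16) × (1−0.45) × (1−0.585880) = 0.860334
P(Rotor brake inoperative) [AND] = 0.860334 × 0.36 = 0.309720
P(Yaw brake fails) [AND] = 0.43 × 0.21 × 0.21 × 0.25 = 0.004741
P(Emergency stop inoperative) [AND] = 0.24 × 0.004741 × 0.31 = 0.000353
P(Wind turbine shutdown fails) [OR] = 1 − (1−0.309720) × (1−0.000353) × (1−0.18) = 0.434170
Rounded to 4 decimal places: P(Wind turbine shutdown fails) ≈ 0.4342.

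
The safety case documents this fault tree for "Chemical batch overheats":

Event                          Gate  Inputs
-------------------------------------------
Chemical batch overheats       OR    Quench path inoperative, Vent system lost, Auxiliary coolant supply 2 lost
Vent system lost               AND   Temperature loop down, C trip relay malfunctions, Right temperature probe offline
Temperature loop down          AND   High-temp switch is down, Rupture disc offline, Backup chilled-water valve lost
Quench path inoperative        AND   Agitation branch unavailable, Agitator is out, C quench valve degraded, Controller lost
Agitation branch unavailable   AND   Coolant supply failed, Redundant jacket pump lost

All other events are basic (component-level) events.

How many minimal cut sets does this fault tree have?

3

Agitation branch unavailable [AND]: one cut set from each child combined → 1 × 1 = 1 cut set(s).
Quench path inoperative [AND]: one cut set from each child combined → 1 × 1 × 1 × 1 = 1 cut set(s).
Temperature loop down [AND]: one cut set from each child combined → 1 × 1 × 1 = 1 cut set(s).
Vent system lost [AND]: one cut set from each child combined → 1 × 1 × 1 = 1 cut set(s).
Chemical batch overheats [OR]: union of children's cut sets → 3 cut set(s).
Minimal cut sets: {Agitator is out, C quench valve degraded, Controller lost, Coolant supply failed, Redundant jacket pump lost}; {Backup chilled-water valve lost, C trip relay malfunctions, High-temp switch is down, Right temperature probe offline, Rupture disc offline}; {Auxiliary coolant supply 2 lost}.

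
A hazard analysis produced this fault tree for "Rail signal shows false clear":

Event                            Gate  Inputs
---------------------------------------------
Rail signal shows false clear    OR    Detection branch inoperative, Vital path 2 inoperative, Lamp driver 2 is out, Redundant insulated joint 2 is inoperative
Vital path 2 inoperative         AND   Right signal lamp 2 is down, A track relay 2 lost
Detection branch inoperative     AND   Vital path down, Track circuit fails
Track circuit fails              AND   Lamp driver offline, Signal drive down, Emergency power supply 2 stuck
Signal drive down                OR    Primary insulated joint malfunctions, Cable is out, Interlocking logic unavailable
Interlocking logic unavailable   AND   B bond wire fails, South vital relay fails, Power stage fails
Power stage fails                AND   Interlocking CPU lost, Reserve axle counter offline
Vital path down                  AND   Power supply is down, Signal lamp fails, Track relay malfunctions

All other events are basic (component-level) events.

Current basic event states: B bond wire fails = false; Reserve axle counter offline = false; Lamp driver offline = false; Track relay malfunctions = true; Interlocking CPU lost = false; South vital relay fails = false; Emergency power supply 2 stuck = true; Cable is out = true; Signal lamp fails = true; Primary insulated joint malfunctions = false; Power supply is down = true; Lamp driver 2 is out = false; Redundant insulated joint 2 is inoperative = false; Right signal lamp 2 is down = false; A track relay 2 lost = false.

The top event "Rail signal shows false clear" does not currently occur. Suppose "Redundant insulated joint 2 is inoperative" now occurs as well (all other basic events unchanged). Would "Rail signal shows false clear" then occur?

Counterfactual: set "Redundant insulated joint 2 is inoperative" to occurred.
Vital path down [AND]: Power supply is down=occurs, Signal lamp fails=occurs, Track relay malfunctions=occurs → all inputs occur → occurs.
Power stage fails [AND]: Interlocking CPU lost=not, Reserve axle counter offline=not → not all inputs occur → does not occur.
Interlocking logic unavailable [AND]: B bond wire fails=not, South vital relay fails=not, Power stage fails=not → not all inputs occur → does not occur.
Signal drive down [OR]: Primary insulated joint malfunctions=not, Cable is out=occurs, Interlocking logic unavailable=not → at least one input occurs → occurs.
Track circuit fails [AND]: Lamp driver offline=not, Signal drive down=occurs, Emergency power supply 2 stuck=occurs → not all inputs occur → does not occur.
Detection branch inoperative [AND]: Vital path down=occurs, Track circuit fails=not → not all inputs occur → does not occur.
Vital path 2 inoperative [AND]: Right signal lamp 2 is down=not, A track relay 2 lost=not → not all inputs occur → does not occur.
Rail signal shows false clear [OR]: Detection branch inoperative=not, Vital path 2 inoperative=not, Lamp driver 2 is out=not, Redundant insulated joint 2 is inoperative=occurs → at least one input occurs → occurs.

Yes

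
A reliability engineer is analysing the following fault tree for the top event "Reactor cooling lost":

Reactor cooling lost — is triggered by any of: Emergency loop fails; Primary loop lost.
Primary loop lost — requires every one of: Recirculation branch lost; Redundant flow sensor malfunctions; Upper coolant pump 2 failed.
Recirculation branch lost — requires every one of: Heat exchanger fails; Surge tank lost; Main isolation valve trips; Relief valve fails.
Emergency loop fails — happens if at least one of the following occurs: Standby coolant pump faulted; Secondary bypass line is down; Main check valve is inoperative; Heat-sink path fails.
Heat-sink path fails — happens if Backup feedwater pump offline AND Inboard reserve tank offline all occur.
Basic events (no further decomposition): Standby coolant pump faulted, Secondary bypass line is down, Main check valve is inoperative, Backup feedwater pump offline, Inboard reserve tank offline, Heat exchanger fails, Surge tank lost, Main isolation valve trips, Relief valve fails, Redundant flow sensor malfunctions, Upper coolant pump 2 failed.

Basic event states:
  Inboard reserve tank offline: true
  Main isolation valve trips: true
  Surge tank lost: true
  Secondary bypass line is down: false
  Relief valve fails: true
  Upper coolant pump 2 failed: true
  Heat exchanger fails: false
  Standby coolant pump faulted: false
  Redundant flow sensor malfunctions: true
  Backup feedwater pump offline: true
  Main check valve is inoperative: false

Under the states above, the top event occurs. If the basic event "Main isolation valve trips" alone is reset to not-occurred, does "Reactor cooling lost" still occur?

Yes

Counterfactual: set "Main isolation valve trips" to not occurred.
Heat-sink path fails [AND]: Backup feedwater pump offline=occurs, Inboard reserve tank offline=occurs → all inputs occur → occurs.
Emergency loop fails [OR]: Standby coolant pump faulted=not, Secondary bypass line is down=not, Main check valve is inoperative=not, Heat-sink path fails=occurs → at least one input occurs → occurs.
Recirculation branch lost [AND]: Heat exchanger fails=not, Surge tank lost=occurs, Main isolation valve trips=not, Relief valve fails=occurs → not all inputs occur → does not occur.
Primary loop lost [AND]: Recirculation branch lost=not, Redundant flow sensor malfunctions=occurs, Upper coolant pump 2 failed=occurs → not all inputs occur → does not occur.
Reactor cooling lost [OR]: Emergency loop fails=occurs, Primary loop lost=not → at least one input occurs → occurs.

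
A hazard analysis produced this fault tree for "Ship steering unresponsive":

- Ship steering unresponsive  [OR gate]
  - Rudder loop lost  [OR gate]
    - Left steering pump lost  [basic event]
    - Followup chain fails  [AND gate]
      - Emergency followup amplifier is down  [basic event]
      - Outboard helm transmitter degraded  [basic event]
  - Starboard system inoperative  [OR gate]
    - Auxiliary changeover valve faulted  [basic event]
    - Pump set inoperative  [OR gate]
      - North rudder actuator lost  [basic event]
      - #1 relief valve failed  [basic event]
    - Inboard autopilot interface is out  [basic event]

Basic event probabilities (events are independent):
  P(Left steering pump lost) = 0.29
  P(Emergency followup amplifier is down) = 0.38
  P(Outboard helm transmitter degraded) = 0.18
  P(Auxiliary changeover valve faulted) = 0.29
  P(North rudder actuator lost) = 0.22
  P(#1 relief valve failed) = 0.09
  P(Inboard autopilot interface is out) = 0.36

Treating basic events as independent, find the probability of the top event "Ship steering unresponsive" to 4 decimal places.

P(Followup chain fails) [AND] = 0.38 × 0.18 = 0.068400
P(Rudder loop lost) [OR] = 1 − (1−0.29) × (1−0.068400) = 0.338564
P(Pump set inoperative) [OR] = 1 − (1−0.22) × (1−0.09) = 0.290200
P(Starboard system inoperative) [OR] = 1 − (1−0.29) × (1−0.290200) × (1−0.36) = 0.677467
P(Ship steering unresponsive) [OR] = 1 − (1−0.338564) × (1−0.677467) = 0.786665
Rounded to 4 decimal places: P(Ship steering unresponsive) ≈ 0.7867.

0.7867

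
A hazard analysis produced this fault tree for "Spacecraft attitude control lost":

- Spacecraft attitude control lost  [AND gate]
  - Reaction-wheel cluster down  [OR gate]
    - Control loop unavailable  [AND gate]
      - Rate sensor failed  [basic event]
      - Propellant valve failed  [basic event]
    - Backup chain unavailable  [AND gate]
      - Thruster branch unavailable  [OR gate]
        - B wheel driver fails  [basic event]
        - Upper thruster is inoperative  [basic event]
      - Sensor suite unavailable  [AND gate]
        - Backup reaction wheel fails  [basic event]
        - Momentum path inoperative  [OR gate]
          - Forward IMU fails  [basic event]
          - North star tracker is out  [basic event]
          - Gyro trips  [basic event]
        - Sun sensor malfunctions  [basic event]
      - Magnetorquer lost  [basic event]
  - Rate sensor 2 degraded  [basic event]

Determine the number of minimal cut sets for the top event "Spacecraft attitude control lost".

7

Control loop unavailable [AND]: one cut set from each child combined → 1 × 1 = 1 cut set(s).
Thruster branch unavailable [OR]: union of children's cut sets → 2 cut set(s).
Momentum path inoperative [OR]: union of children's cut sets → 3 cut set(s).
Sensor suite unavailable [AND]: one cut set from each child combined → 1 × 3 × 1 = 3 cut set(s).
Backup chain unavailable [AND]: one cut set from each child combined → 2 × 3 × 1 = 6 cut set(s).
Reaction-wheel cluster down [OR]: union of children's cut sets → 7 cut set(s).
Spacecraft attitude control lost [AND]: one cut set from each child combined → 7 × 1 = 7 cut set(s).
Minimal cut sets: {Propellant valve failed, Rate sensor 2 degraded, Rate sensor failed}; {B wheel driver fails, Backup reaction wheel fails, Forward IMU fails, Magnetorquer lost, Rate sensor 2 degraded, Sun sensor malfunctions}; {B wheel driver fails, Backup reaction wheel fails, Magnetorquer lost, North star tracker is out, Rate sensor 2 degraded, Sun sensor malfunctions}; {B wheel driver fails, Backup reaction wheel fails, Gyro trips, Magnetorquer lost, Rate sensor 2 degraded, Sun sensor malfunctions}; {Backup reaction wheel fails, Forward IMU fails, Magnetorquer lost, Rate sensor 2 degraded, Sun sensor malfunctions, Upper thruster is inoperative}; {Backup reaction wheel fails, Magnetorquer lost, North star tracker is out, Rate sensor 2 degraded, Sun sensor malfunctions, Upper thruster is inoperative}; {Backup reaction wheel fails, Gyro trips, Magnetorquer lost, Rate sensor 2 degraded, Sun sensor malfunctions, Upper thruster is inoperative}.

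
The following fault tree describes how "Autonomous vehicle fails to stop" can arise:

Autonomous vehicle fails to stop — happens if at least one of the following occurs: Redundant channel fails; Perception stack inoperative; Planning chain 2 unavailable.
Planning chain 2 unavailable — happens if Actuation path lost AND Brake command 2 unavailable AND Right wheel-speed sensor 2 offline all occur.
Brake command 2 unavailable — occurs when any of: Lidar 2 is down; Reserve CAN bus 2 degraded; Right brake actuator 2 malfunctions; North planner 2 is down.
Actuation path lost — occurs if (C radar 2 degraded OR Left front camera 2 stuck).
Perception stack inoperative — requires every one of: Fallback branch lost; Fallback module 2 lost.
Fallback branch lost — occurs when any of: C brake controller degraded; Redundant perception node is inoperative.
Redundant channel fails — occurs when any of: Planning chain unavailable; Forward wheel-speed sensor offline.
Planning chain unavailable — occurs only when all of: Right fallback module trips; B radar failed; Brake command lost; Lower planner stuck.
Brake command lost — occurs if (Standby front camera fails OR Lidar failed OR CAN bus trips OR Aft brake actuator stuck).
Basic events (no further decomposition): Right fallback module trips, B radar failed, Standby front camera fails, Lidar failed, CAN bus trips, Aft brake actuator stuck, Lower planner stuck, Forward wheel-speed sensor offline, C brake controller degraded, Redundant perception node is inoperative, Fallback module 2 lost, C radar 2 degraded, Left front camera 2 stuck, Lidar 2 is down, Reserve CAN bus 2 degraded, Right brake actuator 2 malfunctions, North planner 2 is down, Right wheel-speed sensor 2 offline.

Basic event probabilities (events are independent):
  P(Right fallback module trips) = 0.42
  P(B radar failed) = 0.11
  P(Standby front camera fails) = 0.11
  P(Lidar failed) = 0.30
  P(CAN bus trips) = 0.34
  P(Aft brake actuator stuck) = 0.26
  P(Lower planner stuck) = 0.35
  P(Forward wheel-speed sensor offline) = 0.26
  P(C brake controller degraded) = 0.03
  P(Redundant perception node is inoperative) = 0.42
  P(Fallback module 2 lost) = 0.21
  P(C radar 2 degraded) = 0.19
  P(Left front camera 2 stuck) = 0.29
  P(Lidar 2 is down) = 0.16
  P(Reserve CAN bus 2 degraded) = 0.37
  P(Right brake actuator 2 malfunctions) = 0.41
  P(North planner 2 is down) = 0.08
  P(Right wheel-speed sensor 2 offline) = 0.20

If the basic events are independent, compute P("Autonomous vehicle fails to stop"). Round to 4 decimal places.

P(Brake command lost) [OR] = 1 − (1−0.11) × (1−0.30) × (1−0.34) × (1−0.26) = 0.695727
P(Planning chain unavailable) [AND] = 0.42 × 0.11 × 0.695727 × 0.35 = 0.011250
P(Redundant channel fails) [OR] = 1 − (1−0.011250) × (1−0.26) = 0.268325
P(Fallback branch lost) [OR] = 1 − (1−0.03) × (1−0.42) = 0.437400
P(Perception stack inoperative) [AND] = 0.437400 × 0.21 = 0.091854
P(Actuation path lost) [OR] = 1 − (1−0.19) × (1−0.29) = 0.424900
P(Brake command 2 unavailable) [OR] = 1 − (1−0.16) × (1−0.37) × (1−0.41) × (1−0.08) = 0.712750
P(Planning chain 2 unavailable) [AND] = 0.424900 × 0.712750 × 0.20 = 0.060569
P(Autonomous vehicle fails to stop) [OR] = 1 − (1−0.268325) × (1−0.091854) × (1−0.060569) = 0.375778
Rounded to 4 decimal places: P(Autonomous vehicle fails to stop) ≈ 0.3758.

0.3758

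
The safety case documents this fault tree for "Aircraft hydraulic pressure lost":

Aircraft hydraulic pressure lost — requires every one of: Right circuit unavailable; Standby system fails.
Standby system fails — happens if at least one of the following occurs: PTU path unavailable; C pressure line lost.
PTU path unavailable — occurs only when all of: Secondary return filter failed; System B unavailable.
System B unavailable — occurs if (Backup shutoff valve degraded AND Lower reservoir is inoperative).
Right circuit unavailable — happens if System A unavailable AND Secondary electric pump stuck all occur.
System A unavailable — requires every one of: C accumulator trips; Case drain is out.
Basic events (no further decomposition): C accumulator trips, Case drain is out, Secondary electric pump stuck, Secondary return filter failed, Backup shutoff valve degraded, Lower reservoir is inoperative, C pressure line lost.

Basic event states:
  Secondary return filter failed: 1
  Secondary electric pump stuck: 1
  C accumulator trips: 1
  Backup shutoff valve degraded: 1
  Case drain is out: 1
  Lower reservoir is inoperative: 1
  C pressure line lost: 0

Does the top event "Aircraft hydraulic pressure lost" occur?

System A unavailable [AND]: C accumulator trips=occurs, Case drain is out=occurs → all inputs occur → occurs.
Right circuit unavailable [AND]: System A unavailable=occurs, Secondary electric pump stuck=occurs → all inputs occur → occurs.
System B unavailable [AND]: Backup shutoff valve degraded=occurs, Lower reservoir is inoperative=occurs → all inputs occur → occurs.
PTU path unavailable [AND]: Secondary return filter failed=occurs, System B unavailable=occurs → all inputs occur → occurs.
Standby system fails [OR]: PTU path unavailable=occurs, C pressure line lost=not → at least one input occurs → occurs.
Aircraft hydraulic pressure lost [AND]: Right circuit unavailable=occurs, Standby system fails=occurs → all inputs occur → occurs.

Yes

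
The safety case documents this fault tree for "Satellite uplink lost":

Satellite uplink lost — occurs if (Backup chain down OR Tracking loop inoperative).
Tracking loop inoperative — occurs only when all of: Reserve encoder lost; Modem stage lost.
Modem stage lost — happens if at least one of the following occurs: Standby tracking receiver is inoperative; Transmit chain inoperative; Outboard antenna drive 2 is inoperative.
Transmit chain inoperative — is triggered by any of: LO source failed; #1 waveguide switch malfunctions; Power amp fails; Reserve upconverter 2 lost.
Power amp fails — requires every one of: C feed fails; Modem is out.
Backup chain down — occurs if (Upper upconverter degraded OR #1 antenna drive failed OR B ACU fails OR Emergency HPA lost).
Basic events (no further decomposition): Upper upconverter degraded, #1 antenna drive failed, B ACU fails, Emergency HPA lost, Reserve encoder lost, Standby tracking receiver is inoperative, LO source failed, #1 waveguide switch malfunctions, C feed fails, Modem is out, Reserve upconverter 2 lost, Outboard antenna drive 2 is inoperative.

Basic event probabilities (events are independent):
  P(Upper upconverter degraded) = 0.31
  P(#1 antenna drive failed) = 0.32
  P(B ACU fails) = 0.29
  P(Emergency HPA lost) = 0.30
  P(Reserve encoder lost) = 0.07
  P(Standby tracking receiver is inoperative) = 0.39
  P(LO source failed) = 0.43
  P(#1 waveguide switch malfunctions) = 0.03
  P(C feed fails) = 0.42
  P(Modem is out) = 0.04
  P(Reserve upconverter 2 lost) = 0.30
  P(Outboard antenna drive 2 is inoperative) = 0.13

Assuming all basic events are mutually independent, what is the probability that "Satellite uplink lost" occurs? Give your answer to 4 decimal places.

0.7798

P(Backup chain down) [OR] = 1 − (1−0.31) × (1−0.32) × (1−0.29) × (1−0.30) = 0.766808
P(Power amp fails) [AND] = 0.42 × 0.04 = 0.016800
P(Transmit chain inoperative) [OR] = 1 − (1−0.43) × (1−0.03) × (1−0.016800) × (1−0.30) = 0.619472
P(Modem stage lost) [OR] = 1 − (1−0.39) × (1−0.619472) × (1−0.13) = 0.798054
P(Tracking loop inoperative) [AND] = 0.07 × 0.798054 = 0.055864
P(Satellite uplink lost) [OR] = 1 − (1−0.766808) × (1−0.055864) = 0.779835
Rounded to 4 decimal places: P(Satellite uplink lost) ≈ 0.7798.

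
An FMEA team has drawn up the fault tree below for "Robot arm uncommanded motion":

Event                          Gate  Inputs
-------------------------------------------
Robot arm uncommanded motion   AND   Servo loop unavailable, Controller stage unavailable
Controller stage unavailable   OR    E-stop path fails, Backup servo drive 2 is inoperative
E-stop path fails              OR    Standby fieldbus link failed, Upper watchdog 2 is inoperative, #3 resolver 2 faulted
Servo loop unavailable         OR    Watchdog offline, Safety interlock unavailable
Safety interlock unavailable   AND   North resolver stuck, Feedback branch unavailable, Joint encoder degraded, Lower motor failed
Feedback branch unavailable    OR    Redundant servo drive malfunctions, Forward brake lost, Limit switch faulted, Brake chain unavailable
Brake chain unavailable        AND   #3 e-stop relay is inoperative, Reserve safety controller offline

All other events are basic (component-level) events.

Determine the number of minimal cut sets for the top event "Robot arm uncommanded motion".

20

Brake chain unavailable [AND]: one cut set from each child combined → 1 × 1 = 1 cut set(s).
Feedback branch unavailable [OR]: union of children's cut sets → 4 cut set(s).
Safety interlock unavailable [AND]: one cut set from each child combined → 1 × 4 × 1 × 1 = 4 cut set(s).
Servo loop unavailable [OR]: union of children's cut sets → 5 cut set(s).
E-stop path fails [OR]: union of children's cut sets → 3 cut set(s).
Controller stage unavailable [OR]: union of children's cut sets → 4 cut set(s).
Robot arm uncommanded motion [AND]: one cut set from each child combined → 5 × 4 = 20 cut set(s).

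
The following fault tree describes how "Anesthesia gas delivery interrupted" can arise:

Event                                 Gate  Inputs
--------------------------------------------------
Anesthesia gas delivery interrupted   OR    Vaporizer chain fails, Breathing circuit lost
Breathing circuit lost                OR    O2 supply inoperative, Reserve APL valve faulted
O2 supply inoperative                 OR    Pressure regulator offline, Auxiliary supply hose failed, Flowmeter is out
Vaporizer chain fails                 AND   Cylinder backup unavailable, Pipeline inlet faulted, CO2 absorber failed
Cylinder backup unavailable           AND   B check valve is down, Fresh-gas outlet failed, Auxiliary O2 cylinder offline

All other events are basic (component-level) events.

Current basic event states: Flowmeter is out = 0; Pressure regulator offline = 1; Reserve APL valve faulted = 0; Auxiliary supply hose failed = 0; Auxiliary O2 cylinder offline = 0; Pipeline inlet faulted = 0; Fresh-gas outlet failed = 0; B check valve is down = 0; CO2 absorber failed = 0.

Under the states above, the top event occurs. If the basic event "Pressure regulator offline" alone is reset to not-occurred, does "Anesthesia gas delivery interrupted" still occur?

Counterfactual: set "Pressure regulator offline" to not occurred.
Cylinder backup unavailable [AND]: B check valve is down=not, Fresh-gas outlet failed=not, Auxiliary O2 cylinder offline=not → not all inputs occur → does not occur.
Vaporizer chain fails [AND]: Cylinder backup unavailable=not, Pipeline inlet faulted=not, CO2 absorber failed=not → not all inputs occur → does not occur.
O2 supply inoperative [OR]: Pressure regulator offline=not, Auxiliary supply hose failed=not, Flowmeter is out=not → no input occurs → does not occur.
Breathing circuit lost [OR]: O2 supply inoperative=not, Reserve APL valve faulted=not → no input occurs → does not occur.
Anesthesia gas delivery interrupted [OR]: Vaporizer chain fails=not, Breathing circuit lost=not → no input occurs → does not occur.

No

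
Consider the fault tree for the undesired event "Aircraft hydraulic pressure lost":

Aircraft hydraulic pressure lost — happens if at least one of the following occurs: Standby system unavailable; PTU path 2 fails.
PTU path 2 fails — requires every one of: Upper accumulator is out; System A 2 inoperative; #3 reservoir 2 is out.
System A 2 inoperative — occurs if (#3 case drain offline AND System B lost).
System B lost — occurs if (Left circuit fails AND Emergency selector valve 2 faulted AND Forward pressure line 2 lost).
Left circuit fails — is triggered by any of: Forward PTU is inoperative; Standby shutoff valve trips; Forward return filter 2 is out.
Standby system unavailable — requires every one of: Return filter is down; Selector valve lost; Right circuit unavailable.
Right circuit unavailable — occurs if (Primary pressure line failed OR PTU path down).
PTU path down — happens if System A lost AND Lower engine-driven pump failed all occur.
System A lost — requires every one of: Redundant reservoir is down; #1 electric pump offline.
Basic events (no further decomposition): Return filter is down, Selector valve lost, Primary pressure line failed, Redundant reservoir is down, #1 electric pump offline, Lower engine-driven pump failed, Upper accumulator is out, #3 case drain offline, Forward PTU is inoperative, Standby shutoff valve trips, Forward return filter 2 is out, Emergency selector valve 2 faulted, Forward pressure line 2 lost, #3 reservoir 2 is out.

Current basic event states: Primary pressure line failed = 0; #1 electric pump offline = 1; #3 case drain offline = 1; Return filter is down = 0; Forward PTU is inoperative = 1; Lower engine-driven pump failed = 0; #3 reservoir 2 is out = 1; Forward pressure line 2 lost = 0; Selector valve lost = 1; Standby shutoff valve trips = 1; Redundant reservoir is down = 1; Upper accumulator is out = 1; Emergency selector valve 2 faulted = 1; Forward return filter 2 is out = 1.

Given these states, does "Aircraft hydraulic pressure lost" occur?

System A lost [AND]: Redundant reservoir is down=occurs, #1 electric pump offline=occurs → all inputs occur → occurs.
PTU path down [AND]: System A lost=occurs, Lower engine-driven pump failed=not → not all inputs occur → does not occur.
Right circuit unavailable [OR]: Primary pressure line failed=not, PTU path down=not → no input occurs → does not occur.
Standby system unavailable [AND]: Return filter is down=not, Selector valve lost=occurs, Right circuit unavailable=not → not all inputs occur → does not occur.
Left circuit fails [OR]: Forward PTU is inoperative=occurs, Standby shutoff valve trips=occurs, Forward return filter 2 is out=occurs → at least one input occurs → occurs.
System B lost [AND]: Left circuit fails=occurs, Emergency selector valve 2 faulted=occurs, Forward pressure line 2 lost=not → not all inputs occur → does not occur.
System A 2 inoperative [AND]: #3 case drain offline=occurs, System B lost=not → not all inputs occur → does not occur.
PTU path 2 fails [AND]: Upper accumulator is out=occurs, System A 2 inoperative=not, #3 reservoir 2 is out=occurs → not all inputs occur → does not occur.
Aircraft hydraulic pressure lost [OR]: Standby system unavailable=not, PTU path 2 fails=not → no input occurs → does not occur.

No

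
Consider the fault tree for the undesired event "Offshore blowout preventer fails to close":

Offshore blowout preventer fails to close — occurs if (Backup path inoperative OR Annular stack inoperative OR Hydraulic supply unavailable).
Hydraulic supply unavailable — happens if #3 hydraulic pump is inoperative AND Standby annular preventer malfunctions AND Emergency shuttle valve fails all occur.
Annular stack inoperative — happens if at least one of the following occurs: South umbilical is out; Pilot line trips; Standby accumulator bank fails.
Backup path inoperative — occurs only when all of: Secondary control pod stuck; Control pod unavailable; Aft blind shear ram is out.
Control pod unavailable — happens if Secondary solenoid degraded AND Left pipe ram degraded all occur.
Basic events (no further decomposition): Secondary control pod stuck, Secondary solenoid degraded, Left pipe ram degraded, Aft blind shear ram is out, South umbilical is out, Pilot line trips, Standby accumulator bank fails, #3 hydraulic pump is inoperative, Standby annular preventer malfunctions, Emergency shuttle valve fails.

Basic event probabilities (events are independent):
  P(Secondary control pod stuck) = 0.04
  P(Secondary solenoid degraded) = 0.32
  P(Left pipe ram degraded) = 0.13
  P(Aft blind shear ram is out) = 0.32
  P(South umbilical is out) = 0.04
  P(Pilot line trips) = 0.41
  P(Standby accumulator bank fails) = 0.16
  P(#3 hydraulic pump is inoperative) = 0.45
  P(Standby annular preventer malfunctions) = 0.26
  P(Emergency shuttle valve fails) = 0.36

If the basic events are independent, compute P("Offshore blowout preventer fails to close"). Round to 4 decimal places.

0.5445

P(Control pod unavailable) [AND] = 0.32 × 0.13 = 0.041600
P(Backup path inoperative) [AND] = 0.04 × 0.041600 × 0.32 = 0.000532
P(Annular stack inoperative) [OR] = 1 − (1−0.04) × (1−0.41) × (1−0.16) = 0.524224
P(Hydraulic supply unavailable) [AND] = 0.45 × 0.26 × 0.36 = 0.042120
P(Offshore blowout preventer fails to close) [OR] = 1 − (1−0.000532) × (1−0.524224) × (1−0.042120) = 0.544506
Rounded to 4 decimal places: P(Offshore blowout preventer fails to close) ≈ 0.5445.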